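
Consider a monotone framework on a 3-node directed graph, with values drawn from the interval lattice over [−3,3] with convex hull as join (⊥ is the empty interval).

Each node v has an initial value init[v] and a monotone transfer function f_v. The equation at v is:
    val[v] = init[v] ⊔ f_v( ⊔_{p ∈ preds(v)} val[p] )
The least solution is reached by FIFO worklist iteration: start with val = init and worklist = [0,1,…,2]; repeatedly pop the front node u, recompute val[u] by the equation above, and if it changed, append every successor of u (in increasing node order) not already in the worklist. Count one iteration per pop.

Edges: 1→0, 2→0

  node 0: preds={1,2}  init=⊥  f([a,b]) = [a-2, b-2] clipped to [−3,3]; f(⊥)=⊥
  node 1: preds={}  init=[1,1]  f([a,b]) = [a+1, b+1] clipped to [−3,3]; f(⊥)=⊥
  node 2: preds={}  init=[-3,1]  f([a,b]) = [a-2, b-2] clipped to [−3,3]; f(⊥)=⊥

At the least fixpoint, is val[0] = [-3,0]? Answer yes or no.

no

Trace (3 dequeues):
  [1] u=0 | in [-3,1] | out [-3,-1] | prev ⊥ | push {}
  [2] u=1 | in ⊥ | out [1,1] | ==
  [3] u=2 | in ⊥ | out [-3,1] | ==

Converged values:
  [0] [-3,-1]
  [1] [1,1]
  [2] [-3,1]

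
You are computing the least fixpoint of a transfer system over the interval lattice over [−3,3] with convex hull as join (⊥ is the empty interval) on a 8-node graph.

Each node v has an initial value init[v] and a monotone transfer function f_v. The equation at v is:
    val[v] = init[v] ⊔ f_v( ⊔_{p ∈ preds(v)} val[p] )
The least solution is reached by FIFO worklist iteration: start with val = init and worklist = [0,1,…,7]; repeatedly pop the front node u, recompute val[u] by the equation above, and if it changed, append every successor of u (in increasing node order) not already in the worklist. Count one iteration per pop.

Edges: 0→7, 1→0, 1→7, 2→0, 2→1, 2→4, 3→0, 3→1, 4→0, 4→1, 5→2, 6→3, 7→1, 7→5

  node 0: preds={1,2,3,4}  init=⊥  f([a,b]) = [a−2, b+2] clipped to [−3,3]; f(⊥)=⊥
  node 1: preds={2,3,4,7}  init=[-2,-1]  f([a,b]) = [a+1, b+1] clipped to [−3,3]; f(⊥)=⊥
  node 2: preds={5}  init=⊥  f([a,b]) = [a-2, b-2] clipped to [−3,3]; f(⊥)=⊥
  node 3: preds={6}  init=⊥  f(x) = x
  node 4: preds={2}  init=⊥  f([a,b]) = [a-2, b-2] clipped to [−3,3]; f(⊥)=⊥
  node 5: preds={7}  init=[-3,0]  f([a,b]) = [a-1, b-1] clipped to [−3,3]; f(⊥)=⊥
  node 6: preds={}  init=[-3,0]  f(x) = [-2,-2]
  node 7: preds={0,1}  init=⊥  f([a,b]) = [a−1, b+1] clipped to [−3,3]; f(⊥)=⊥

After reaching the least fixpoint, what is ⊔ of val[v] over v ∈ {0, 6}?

[-3,3]

Trace (25 dequeues):
  [1] u=0 | in [-2,-1] | out [-3,1] | prev ⊥ | push {}
  [2] u=1 | in ⊥ | out [-2,-1] | ==
  [3] u=2 | in [-3,0] | out [-3,-2] | prev ⊥ | push {0,1}
  [4] u=3 | in [-3,0] | out [-3,0] | prev ⊥ | push {}
  [5] u=4 | in [-3,-2] | out [-3,-3] | prev ⊥ | push {}
  [6] u=5 | in ⊥ | out [-3,0] | ==
  [7] u=6 | in ⊥ | out [-3,0] | ==
  [8] u=7 | in [-3,1] | out [-3,2] | prev ⊥ | push {5}
  [9] u=0 | in [-3,0] | out [-3,2] | prev [-3,1] | push {7}
  [10] u=1 | in [-3,2] | out [-2,3] | prev [-2,-1] | push {0}
  [11] u=5 | in [-3,2] | out [-3,1] | prev [-3,0] | push {2}
  [12] u=7 | in [-3,3] | out [-3,3] | prev [-3,2] | push {1,5}
  [13] u=0 | in [-3,3] | out [-3,3] | prev [-3,2] | push {7}
  [14] u=2 | in [-3,1] | out [-3,-1] | prev [-3,-2] | push {0,4}
  [15] u=1 | in [-3,3] | out [-2,3] | ==
  [16] u=5 | in [-3,3] | out [-3,2] | prev [-3,1] | push {2}
  [17] u=7 | in [-3,3] | out [-3,3] | ==
  [18] u=0 | in [-3,3] | out [-3,3] | ==
  [19] u=4 | in [-3,-1] | out [-3,-3] | ==
  [20] u=2 | in [-3,2] | out [-3,0] | prev [-3,-1] | push {0,1,4}
  [21] u=0 | in [-3,3] | out [-3,3] | ==
  [22] u=1 | in [-3,3] | out [-2,3] | ==
  [23] u=4 | in [-3,0] | out [-3,-2] | prev [-3,-3] | push {0,1}
  [24] u=0 | in [-3,3] | out [-3,3] | ==
  [25] u=1 | in [-3,3] | out [-2,3] | ==

Converged values:
  [0] [-3,3]
  [1] [-2,3]
  [2] [-3,0]
  [3] [-3,0]
  [4] [-3,-2]
  [5] [-3,2]
  [6] [-3,0]
  [7] [-3,3]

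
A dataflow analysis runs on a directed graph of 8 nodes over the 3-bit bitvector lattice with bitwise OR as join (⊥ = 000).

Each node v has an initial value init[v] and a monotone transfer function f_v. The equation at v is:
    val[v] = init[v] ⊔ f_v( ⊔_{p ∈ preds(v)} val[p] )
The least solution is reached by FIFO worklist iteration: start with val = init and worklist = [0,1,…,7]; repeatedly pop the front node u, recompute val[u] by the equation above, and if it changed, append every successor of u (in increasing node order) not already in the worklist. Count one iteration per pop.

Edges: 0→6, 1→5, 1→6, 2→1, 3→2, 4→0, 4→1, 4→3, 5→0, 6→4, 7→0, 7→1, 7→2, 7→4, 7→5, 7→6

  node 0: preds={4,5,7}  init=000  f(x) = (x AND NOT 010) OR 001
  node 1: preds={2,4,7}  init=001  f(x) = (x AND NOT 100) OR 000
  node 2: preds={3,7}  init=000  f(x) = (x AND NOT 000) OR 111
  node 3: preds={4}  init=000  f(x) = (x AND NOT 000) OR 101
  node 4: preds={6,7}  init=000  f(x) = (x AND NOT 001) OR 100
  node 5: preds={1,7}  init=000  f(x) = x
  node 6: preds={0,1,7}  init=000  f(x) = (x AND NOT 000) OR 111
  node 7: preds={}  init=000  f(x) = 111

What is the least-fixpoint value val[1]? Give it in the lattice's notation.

Trace (19 dequeues):
  [1] u=0 | in 000 | out 001 | prev 000 | push {}
  [2] u=1 | in 000 | out 001 | ==
  [3] u=2 | in 000 | out 111 | prev 000 | push {1}
  [4] u=3 | in 000 | out 101 | prev 000 | push {2}
  [5] u=4 | in 000 | out 100 | prev 000 | push {0,3}
  [6] u=5 | in 001 | out 001 | prev 000 | push {}
  [7] u=6 | in 001 | out 111 | prev 000 | push {4}
  [8] u=7 | in 000 | out 111 | prev 000 | push {5,6}
  [9] u=1 | in 111 | out 011 | prev 001 | push {}
  [10] u=2 | in 111 | out 111 | ==
  [11] u=0 | in 111 | out 101 | prev 001 | push {}
  [12] u=3 | in 100 | out 101 | ==
  [13] u=4 | in 111 | out 110 | prev 100 | push {0,1,3}
  [14] u=5 | in 111 | out 111 | prev 001 | push {}
  [15] u=6 | in 111 | out 111 | ==
  [16] u=0 | in 111 | out 101 | ==
  [17] u=1 | in 111 | out 011 | ==
  [18] u=3 | in 110 | out 111 | prev 101 | push {2}
  [19] u=2 | in 111 | out 111 | ==

Converged values:
  [0] 101
  [1] 011
  [2] 111
  [3] 111
  [4] 110
  [5] 111
  [6] 111
  [7] 111

011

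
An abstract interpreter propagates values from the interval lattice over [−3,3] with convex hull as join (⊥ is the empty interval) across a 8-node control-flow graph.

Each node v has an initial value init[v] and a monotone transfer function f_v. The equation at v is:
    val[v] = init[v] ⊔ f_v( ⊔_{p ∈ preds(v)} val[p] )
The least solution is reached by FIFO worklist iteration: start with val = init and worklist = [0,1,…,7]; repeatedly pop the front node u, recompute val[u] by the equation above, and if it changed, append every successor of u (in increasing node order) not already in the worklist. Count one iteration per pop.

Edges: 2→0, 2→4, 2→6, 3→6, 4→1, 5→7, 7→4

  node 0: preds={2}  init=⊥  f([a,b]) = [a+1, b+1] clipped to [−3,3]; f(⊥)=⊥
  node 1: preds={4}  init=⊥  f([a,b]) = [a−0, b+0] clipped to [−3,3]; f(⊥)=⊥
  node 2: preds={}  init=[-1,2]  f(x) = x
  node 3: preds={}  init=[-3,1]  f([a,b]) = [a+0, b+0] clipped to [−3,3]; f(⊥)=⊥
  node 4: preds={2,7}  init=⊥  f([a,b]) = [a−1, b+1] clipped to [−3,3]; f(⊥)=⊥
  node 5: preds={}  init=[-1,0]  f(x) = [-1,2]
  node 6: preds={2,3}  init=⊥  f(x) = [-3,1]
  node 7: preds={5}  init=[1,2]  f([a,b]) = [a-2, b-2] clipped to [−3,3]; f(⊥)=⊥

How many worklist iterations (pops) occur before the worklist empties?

11

Iteration log — 11 steps:
  step 1. node 0  ⊔preds=[-1,2]  new=[0,3]  old=⊥  +wl: 
  step 2. node 1  ⊔preds=⊥  new=⊥  stable
  step 3. node 2  ⊔preds=⊥  new=[-1,2]  stable
  step 4. node 3  ⊔preds=⊥  new=[-3,1]  stable
  step 5. node 4  ⊔preds=[-1,2]  new=[-2,3]  old=⊥  +wl: 1
  step 6. node 5  ⊔preds=⊥  new=[-1,2]  old=[-1,0]  +wl: 
  step 7. node 6  ⊔preds=[-3,2]  new=[-3,1]  old=⊥  +wl: 
  step 8. node 7  ⊔preds=[-1,2]  new=[-3,2]  old=[1,2]  +wl: 4
  step 9. node 1  ⊔preds=[-2,3]  new=[-2,3]  old=⊥  +wl: 
  step 10. node 4  ⊔preds=[-3,2]  new=[-3,3]  old=[-2,3]  +wl: 1
  step 11. node 1  ⊔preds=[-3,3]  new=[-3,3]  old=[-2,3]  +wl: 

Least fixpoint reached:
  node 0: [0,3]
  node 1: [-3,3]
  node 2: [-1,2]
  node 3: [-3,1]
  node 4: [-3,3]
  node 5: [-1,2]
  node 6: [-3,1]
  node 7: [-3,2]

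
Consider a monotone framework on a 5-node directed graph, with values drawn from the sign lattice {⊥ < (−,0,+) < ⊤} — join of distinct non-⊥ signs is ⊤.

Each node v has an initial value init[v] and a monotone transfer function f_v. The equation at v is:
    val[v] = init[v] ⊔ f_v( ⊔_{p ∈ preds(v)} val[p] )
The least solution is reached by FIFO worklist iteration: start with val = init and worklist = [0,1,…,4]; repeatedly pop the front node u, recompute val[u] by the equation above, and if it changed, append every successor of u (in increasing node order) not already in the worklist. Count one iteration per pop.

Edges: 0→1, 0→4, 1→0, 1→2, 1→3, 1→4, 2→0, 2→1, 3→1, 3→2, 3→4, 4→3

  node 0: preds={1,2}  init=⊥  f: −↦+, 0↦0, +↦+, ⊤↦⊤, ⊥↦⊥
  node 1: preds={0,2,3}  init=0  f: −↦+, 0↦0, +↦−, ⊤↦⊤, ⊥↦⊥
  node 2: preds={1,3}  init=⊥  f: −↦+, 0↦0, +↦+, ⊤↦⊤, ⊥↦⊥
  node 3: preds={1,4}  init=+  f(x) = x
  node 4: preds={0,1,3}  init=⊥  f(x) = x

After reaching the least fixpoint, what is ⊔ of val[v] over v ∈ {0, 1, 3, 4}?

Iteration log — 10 steps:
  step 1. node 0  ⊔preds=0  new=0  old=⊥  +wl: 
  step 2. node 1  ⊔preds=⊤  new=⊤  old=0  +wl: 0
  step 3. node 2  ⊔preds=⊤  new=⊤  old=⊥  +wl: 1
  step 4. node 3  ⊔preds=⊤  new=⊤  old=+  +wl: 2
  step 5. node 4  ⊔preds=⊤  new=⊤  old=⊥  +wl: 3
  step 6. node 0  ⊔preds=⊤  new=⊤  old=0  +wl: 4
  step 7. node 1  ⊔preds=⊤  new=⊤  stable
  step 8. node 2  ⊔preds=⊤  new=⊤  stable
  step 9. node 3  ⊔preds=⊤  new=⊤  stable
  step 10. node 4  ⊔preds=⊤  new=⊤  stable

Least fixpoint reached:
  node 0: ⊤
  node 1: ⊤
  node 2: ⊤
  node 3: ⊤
  node 4: ⊤

⊤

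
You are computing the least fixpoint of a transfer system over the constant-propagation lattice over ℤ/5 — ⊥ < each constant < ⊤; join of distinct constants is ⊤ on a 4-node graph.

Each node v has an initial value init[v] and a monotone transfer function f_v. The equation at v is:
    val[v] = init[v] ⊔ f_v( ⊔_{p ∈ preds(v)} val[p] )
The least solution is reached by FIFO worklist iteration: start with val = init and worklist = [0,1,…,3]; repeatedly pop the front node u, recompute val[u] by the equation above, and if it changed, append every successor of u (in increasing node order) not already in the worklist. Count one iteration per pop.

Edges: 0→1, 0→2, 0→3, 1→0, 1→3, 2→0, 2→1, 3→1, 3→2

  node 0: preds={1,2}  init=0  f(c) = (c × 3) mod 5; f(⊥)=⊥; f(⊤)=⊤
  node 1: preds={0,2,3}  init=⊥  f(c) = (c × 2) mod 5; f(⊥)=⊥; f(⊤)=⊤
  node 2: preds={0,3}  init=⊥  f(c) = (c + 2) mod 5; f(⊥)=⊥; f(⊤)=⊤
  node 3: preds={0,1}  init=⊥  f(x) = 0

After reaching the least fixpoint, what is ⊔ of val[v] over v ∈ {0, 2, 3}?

Trace (10 dequeues):
  [1] u=0 | in ⊥ | out 0 | ==
  [2] u=1 | in 0 | out 0 | prev ⊥ | push {0}
  [3] u=2 | in 0 | out 2 | prev ⊥ | push {1}
  [4] u=3 | in 0 | out 0 | prev ⊥ | push {2}
  [5] u=0 | in ⊤ | out ⊤ | prev 0 | push {3}
  [6] u=1 | in ⊤ | out ⊤ | prev 0 | push {0}
  [7] u=2 | in ⊤ | out ⊤ | prev 2 | push {1}
  [8] u=3 | in ⊤ | out 0 | ==
  [9] u=0 | in ⊤ | out ⊤ | ==
  [10] u=1 | in ⊤ | out ⊤ | ==

Converged values:
  [0] ⊤
  [1] ⊤
  [2] ⊤
  [3] 0

⊤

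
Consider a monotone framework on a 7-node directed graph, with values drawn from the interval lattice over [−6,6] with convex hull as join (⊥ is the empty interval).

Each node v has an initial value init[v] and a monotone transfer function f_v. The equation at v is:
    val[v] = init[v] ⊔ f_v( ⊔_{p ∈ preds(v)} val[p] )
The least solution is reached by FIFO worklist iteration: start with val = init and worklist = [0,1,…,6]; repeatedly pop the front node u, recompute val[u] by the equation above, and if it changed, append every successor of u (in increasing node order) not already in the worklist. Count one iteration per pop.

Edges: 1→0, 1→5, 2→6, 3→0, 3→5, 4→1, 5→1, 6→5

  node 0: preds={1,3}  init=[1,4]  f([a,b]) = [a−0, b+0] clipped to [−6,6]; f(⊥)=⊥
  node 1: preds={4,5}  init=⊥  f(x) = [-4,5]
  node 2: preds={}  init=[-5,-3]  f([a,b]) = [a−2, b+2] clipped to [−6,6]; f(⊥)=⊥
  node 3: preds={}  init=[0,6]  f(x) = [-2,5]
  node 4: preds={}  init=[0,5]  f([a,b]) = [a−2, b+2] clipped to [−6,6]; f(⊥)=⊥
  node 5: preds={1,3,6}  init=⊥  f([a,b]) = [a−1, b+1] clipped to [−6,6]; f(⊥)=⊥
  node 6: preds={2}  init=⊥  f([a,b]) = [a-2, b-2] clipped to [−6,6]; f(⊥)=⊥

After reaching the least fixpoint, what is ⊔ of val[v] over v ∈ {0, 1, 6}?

Iteration log — 11 steps:
  step 1. node 0  ⊔preds=[0,6]  new=[0,6]  old=[1,4]  +wl: 
  step 2. node 1  ⊔preds=[0,5]  new=[-4,5]  old=⊥  +wl: 0
  step 3. node 2  ⊔preds=⊥  new=[-5,-3]  stable
  step 4. node 3  ⊔preds=⊥  new=[-2,6]  old=[0,6]  +wl: 
  step 5. node 4  ⊔preds=⊥  new=[0,5]  stable
  step 6. node 5  ⊔preds=[-4,6]  new=[-5,6]  old=⊥  +wl: 1
  step 7. node 6  ⊔preds=[-5,-3]  new=[-6,-5]  old=⊥  +wl: 5
  step 8. node 0  ⊔preds=[-4,6]  new=[-4,6]  old=[0,6]  +wl: 
  step 9. node 1  ⊔preds=[-5,6]  new=[-4,5]  stable
  step 10. node 5  ⊔preds=[-6,6]  new=[-6,6]  old=[-5,6]  +wl: 1
  step 11. node 1  ⊔preds=[-6,6]  new=[-4,5]  stable

Least fixpoint reached:
  node 0: [-4,6]
  node 1: [-4,5]
  node 2: [-5,-3]
  node 3: [-2,6]
  node 4: [0,5]
  node 5: [-6,6]
  node 6: [-6,-5]

[-6,6]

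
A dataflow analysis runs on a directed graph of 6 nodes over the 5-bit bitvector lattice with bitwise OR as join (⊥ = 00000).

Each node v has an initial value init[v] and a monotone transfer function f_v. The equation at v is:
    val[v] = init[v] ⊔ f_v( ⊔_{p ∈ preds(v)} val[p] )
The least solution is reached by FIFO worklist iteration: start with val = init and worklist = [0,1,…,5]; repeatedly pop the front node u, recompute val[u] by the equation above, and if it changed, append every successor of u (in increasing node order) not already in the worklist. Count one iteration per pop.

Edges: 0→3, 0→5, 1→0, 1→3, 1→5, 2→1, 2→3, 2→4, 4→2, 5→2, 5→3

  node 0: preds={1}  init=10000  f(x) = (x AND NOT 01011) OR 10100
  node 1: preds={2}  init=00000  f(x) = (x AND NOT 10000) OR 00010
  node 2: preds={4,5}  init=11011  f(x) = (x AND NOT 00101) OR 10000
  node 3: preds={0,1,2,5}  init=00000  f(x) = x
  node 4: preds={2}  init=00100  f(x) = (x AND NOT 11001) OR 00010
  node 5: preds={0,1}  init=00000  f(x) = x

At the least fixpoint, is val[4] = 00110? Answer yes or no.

yes

Iteration log — 9 steps:
  step 1. node 0  ⊔preds=00000  new=10100  old=10000  +wl: 
  step 2. node 1  ⊔preds=11011  new=01011  old=00000  +wl: 0
  step 3. node 2  ⊔preds=00100  new=11011  stable
  step 4. node 3  ⊔preds=11111  new=11111  old=00000  +wl: 
  step 5. node 4  ⊔preds=11011  new=00110  old=00100  +wl: 2
  step 6. node 5  ⊔preds=11111  new=11111  old=00000  +wl: 3
  step 7. node 0  ⊔preds=01011  new=10100  stable
  step 8. node 2  ⊔preds=11111  new=11011  stable
  step 9. node 3  ⊔preds=11111  new=11111  stable

Least fixpoint reached:
  node 0: 10100
  node 1: 01011
  node 2: 11011
  node 3: 11111
  node 4: 00110
  node 5: 11111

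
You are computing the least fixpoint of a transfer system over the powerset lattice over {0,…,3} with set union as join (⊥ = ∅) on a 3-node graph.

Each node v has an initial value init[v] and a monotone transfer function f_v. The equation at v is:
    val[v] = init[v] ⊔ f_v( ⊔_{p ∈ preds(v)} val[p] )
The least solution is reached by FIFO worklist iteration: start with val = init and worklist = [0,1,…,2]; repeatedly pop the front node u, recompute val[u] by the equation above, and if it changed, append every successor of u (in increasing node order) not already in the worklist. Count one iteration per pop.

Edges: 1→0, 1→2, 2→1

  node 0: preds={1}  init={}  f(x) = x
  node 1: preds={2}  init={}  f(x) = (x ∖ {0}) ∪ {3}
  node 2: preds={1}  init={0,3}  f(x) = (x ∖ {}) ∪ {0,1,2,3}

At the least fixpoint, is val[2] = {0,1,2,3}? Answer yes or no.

yes

Iteration log — 7 steps:
  step 1. node 0  ⊔preds={}  new={}  stable
  step 2. node 1  ⊔preds={0,3}  new={3}  old={}  +wl: 0
  step 3. node 2  ⊔preds={3}  new={0,1,2,3}  old={0,3}  +wl: 1
  step 4. node 0  ⊔preds={3}  new={3}  old={}  +wl: 
  step 5. node 1  ⊔preds={0,1,2,3}  new={1,2,3}  old={3}  +wl: 0,2
  step 6. node 0  ⊔preds={1,2,3}  new={1,2,3}  old={3}  +wl: 
  step 7. node 2  ⊔preds={1,2,3}  new={0,1,2,3}  stable

Least fixpoint reached:
  node 0: {1,2,3}
  node 1: {1,2,3}
  node 2: {0,1,2,3}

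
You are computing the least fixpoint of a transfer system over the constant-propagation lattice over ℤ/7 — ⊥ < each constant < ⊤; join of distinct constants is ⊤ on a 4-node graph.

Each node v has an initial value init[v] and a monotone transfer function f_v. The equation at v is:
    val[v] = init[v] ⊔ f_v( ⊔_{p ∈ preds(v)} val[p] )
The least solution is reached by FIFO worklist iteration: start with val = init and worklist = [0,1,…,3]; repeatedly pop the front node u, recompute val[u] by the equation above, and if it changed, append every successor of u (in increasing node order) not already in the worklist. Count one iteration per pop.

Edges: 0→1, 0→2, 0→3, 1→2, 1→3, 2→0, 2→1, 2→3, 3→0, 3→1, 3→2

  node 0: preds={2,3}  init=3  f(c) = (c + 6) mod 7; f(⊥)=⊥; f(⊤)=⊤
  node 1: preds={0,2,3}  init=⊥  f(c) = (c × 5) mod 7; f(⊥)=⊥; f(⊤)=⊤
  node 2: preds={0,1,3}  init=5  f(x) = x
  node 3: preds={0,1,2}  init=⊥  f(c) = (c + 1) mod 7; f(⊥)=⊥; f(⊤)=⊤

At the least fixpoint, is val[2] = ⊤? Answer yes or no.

yes

Trace (7 dequeues):
  [1] u=0 | in 5 | out ⊤ | prev 3 | push {}
  [2] u=1 | in ⊤ | out ⊤ | prev ⊥ | push {}
  [3] u=2 | in ⊤ | out ⊤ | prev 5 | push {0,1}
  [4] u=3 | in ⊤ | out ⊤ | prev ⊥ | push {2}
  [5] u=0 | in ⊤ | out ⊤ | ==
  [6] u=1 | in ⊤ | out ⊤ | ==
  [7] u=2 | in ⊤ | out ⊤ | ==

Converged values:
  [0] ⊤
  [1] ⊤
  [2] ⊤
  [3] ⊤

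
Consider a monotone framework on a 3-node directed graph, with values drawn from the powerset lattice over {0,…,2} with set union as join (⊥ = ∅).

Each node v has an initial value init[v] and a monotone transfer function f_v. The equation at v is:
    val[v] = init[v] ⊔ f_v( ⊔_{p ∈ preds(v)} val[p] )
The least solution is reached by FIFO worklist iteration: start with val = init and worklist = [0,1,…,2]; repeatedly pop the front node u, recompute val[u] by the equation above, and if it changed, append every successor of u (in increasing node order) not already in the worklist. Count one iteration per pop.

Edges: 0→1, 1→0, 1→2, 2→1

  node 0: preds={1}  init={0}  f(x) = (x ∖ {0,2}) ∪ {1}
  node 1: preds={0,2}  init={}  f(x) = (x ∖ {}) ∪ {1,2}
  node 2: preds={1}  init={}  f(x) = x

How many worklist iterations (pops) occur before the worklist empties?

5

Worklist (5 pops):
  #1 pop 0: in={} → {0,1} (was {0}); enqueue []
  #2 pop 1: in={0,1} → {0,1,2} (was {}); enqueue [0]
  #3 pop 2: in={0,1,2} → {0,1,2} (was {}); enqueue [1]
  #4 pop 0: in={0,1,2} → {0,1} (no change)
  #5 pop 1: in={0,1,2} → {0,1,2} (no change)

Fixpoint:
  val[0] = {0,1}
  val[1] = {0,1,2}
  val[2] = {0,1,2}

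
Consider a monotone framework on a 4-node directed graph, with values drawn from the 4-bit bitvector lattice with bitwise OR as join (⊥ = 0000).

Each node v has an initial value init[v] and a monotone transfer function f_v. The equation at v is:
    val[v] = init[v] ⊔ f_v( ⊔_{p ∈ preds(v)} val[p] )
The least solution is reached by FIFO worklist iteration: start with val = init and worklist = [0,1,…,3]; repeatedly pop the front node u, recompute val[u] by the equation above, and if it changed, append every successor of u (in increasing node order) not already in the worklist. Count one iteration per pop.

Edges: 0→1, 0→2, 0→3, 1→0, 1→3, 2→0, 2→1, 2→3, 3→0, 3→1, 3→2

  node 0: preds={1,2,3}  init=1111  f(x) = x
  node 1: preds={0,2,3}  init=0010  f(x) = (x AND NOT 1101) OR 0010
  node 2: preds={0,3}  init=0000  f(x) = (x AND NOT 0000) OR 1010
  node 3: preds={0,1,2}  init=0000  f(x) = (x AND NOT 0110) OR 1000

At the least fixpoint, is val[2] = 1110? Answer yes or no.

no

Iteration log — 7 steps:
  step 1. node 0  ⊔preds=0010  new=1111  stable
  step 2. node 1  ⊔preds=1111  new=0010  stable
  step 3. node 2  ⊔preds=1111  new=1111  old=0000  +wl: 0,1
  step 4. node 3  ⊔preds=1111  new=1001  old=0000  +wl: 2
  step 5. node 0  ⊔preds=1111  new=1111  stable
  step 6. node 1  ⊔preds=1111  new=0010  stable
  step 7. node 2  ⊔preds=1111  new=1111  stable

Least fixpoint reached:
  node 0: 1111
  node 1: 0010
  node 2: 1111
  node 3: 1001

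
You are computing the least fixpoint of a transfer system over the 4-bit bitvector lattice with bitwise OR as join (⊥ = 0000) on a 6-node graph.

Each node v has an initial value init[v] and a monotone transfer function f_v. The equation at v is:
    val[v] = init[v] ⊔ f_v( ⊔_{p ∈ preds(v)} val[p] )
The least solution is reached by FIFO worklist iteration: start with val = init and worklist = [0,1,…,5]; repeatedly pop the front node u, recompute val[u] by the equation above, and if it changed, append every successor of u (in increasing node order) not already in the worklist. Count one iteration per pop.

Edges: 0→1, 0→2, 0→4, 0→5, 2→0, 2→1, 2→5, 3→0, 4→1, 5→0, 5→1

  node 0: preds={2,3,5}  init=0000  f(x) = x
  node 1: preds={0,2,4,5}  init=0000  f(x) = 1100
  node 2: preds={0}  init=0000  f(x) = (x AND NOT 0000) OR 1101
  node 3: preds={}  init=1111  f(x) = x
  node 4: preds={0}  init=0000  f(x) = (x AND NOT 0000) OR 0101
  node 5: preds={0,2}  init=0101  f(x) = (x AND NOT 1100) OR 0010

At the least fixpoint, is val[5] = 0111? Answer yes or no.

Trace (8 dequeues):
  [1] u=0 | in 1111 | out 1111 | prev 0000 | push {}
  [2] u=1 | in 1111 | out 1100 | prev 0000 | push {}
  [3] u=2 | in 1111 | out 1111 | prev 0000 | push {0,1}
  [4] u=3 | in 0000 | out 1111 | ==
  [5] u=4 | in 1111 | out 1111 | prev 0000 | push {}
  [6] u=5 | in 1111 | out 0111 | prev 0101 | push {}
  [7] u=0 | in 1111 | out 1111 | ==
  [8] u=1 | in 1111 | out 1100 | ==

Converged values:
  [0] 1111
  [1] 1100
  [2] 1111
  [3] 1111
  [4] 1111
  [5] 0111

yes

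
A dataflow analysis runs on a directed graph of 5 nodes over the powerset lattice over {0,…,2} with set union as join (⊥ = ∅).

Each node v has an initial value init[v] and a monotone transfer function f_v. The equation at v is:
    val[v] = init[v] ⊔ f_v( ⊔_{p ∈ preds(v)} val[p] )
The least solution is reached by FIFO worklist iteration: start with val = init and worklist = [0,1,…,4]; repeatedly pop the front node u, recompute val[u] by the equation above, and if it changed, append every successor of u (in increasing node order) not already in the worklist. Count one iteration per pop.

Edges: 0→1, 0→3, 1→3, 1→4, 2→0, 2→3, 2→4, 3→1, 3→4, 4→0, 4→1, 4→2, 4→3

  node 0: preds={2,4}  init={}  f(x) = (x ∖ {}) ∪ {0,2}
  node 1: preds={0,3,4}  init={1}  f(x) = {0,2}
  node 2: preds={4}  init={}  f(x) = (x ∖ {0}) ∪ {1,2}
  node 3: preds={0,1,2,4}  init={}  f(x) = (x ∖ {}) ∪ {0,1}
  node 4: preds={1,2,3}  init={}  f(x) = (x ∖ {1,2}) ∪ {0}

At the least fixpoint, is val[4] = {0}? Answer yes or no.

Trace (9 dequeues):
  [1] u=0 | in {} | out {0,2} | prev {} | push {}
  [2] u=1 | in {0,2} | out {0,1,2} | prev {1} | push {}
  [3] u=2 | in {} | out {1,2} | prev {} | push {0}
  [4] u=3 | in {0,1,2} | out {0,1,2} | prev {} | push {1}
  [5] u=4 | in {0,1,2} | out {0} | prev {} | push {2,3}
  [6] u=0 | in {0,1,2} | out {0,1,2} | prev {0,2} | push {}
  [7] u=1 | in {0,1,2} | out {0,1,2} | ==
  [8] u=2 | in {0} | out {1,2} | ==
  [9] u=3 | in {0,1,2} | out {0,1,2} | ==

Converged values:
  [0] {0,1,2}
  [1] {0,1,2}
  [2] {1,2}
  [3] {0,1,2}
  [4] {0}

yes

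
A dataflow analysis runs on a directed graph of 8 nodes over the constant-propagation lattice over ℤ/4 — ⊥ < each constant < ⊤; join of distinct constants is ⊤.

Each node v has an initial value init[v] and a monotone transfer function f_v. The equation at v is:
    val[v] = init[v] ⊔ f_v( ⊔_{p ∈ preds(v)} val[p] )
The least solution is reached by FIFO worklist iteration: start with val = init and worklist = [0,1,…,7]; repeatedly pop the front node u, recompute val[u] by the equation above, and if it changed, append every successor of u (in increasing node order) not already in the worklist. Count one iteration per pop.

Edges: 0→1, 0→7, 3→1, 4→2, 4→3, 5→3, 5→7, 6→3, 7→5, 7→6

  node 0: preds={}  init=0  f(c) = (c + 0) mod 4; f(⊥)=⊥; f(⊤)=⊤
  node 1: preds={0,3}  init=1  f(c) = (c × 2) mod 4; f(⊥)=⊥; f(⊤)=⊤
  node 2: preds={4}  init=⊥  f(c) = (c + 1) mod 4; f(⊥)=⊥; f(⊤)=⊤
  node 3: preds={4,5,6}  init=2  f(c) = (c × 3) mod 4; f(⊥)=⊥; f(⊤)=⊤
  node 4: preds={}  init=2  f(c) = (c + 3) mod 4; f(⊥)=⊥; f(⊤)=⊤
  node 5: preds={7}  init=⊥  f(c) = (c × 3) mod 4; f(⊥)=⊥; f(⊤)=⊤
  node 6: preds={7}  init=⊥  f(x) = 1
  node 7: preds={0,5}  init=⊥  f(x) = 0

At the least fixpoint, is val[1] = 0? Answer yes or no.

no

Worklist (14 pops):
  #1 pop 0: in=⊥ → 0 (no change)
  #2 pop 1: in=⊤ → ⊤ (was 1); enqueue []
  #3 pop 2: in=2 → 3 (was ⊥); enqueue []
  #4 pop 3: in=2 → 2 (no change)
  #5 pop 4: in=⊥ → 2 (no change)
  #6 pop 5: in=⊥ → ⊥ (no change)
  #7 pop 6: in=⊥ → 1 (was ⊥); enqueue [3]
  #8 pop 7: in=0 → 0 (was ⊥); enqueue [5,6]
  #9 pop 3: in=⊤ → ⊤ (was 2); enqueue [1]
  #10 pop 5: in=0 → 0 (was ⊥); enqueue [3,7]
  #11 pop 6: in=0 → 1 (no change)
  #12 pop 1: in=⊤ → ⊤ (no change)
  #13 pop 3: in=⊤ → ⊤ (no change)
  #14 pop 7: in=0 → 0 (no change)

Fixpoint:
  val[0] = 0
  val[1] = ⊤
  val[2] = 3
  val[3] = ⊤
  val[4] = 2
  val[5] = 0
  val[6] = 1
  val[7] = 0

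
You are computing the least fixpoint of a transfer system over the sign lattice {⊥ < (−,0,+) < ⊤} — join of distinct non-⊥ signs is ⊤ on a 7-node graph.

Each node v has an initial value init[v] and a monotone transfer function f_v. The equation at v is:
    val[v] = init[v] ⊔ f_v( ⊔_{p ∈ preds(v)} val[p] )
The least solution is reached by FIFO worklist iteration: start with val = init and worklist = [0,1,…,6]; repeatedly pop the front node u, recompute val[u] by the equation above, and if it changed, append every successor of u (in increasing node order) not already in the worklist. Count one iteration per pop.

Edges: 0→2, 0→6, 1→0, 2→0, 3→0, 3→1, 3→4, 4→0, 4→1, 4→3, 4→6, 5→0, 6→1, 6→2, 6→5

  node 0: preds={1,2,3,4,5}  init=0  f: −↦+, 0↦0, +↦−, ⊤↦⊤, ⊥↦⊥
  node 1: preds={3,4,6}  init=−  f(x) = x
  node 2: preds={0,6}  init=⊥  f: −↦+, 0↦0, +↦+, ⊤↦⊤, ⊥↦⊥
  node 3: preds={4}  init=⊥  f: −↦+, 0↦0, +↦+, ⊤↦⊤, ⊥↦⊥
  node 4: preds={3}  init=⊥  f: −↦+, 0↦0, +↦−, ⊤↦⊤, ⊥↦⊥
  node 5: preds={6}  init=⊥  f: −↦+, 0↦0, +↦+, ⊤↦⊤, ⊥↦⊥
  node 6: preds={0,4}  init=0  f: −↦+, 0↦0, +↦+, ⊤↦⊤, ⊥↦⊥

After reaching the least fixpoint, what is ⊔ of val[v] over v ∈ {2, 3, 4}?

Trace (12 dequeues):
  [1] u=0 | in − | out ⊤ | prev 0 | push {}
  [2] u=1 | in 0 | out ⊤ | prev − | push {0}
  [3] u=2 | in ⊤ | out ⊤ | prev ⊥ | push {}
  [4] u=3 | in ⊥ | out ⊥ | ==
  [5] u=4 | in ⊥ | out ⊥ | ==
  [6] u=5 | in 0 | out 0 | prev ⊥ | push {}
  [7] u=6 | in ⊤ | out ⊤ | prev 0 | push {1,2,5}
  [8] u=0 | in ⊤ | out ⊤ | ==
  [9] u=1 | in ⊤ | out ⊤ | ==
  [10] u=2 | in ⊤ | out ⊤ | ==
  [11] u=5 | in ⊤ | out ⊤ | prev 0 | push {0}
  [12] u=0 | in ⊤ | out ⊤ | ==

Converged values:
  [0] ⊤
  [1] ⊤
  [2] ⊤
  [3] ⊥
  [4] ⊥
  [5] ⊤
  [6] ⊤

⊤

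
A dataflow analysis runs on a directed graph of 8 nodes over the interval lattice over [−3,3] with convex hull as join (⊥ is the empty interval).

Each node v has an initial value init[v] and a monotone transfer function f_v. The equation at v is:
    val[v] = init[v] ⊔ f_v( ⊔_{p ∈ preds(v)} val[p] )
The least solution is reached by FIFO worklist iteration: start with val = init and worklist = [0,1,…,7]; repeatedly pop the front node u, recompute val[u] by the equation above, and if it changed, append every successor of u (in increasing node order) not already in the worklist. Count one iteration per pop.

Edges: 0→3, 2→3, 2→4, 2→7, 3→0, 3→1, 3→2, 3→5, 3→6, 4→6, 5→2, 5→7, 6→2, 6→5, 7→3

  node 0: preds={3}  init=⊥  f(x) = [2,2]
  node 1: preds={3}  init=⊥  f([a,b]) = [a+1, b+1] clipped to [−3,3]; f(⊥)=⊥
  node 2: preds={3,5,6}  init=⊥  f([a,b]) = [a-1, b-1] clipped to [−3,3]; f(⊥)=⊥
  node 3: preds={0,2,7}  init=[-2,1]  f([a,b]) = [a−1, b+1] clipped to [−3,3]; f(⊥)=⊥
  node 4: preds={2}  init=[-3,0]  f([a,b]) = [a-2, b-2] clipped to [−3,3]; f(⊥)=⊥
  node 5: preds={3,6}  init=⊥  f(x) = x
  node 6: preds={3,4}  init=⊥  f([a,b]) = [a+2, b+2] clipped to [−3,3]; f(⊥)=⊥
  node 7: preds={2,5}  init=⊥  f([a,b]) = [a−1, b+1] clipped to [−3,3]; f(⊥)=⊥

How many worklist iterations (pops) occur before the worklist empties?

Worklist (15 pops):
  #1 pop 0: in=[-2,1] → [2,2] (was ⊥); enqueue []
  #2 pop 1: in=[-2,1] → [-1,2] (was ⊥); enqueue []
  #3 pop 2: in=[-2,1] → [-3,0] (was ⊥); enqueue []
  #4 pop 3: in=[-3,2] → [-3,3] (was [-2,1]); enqueue [0,1,2]
  #5 pop 4: in=[-3,0] → [-3,0] (no change)
  #6 pop 5: in=[-3,3] → [-3,3] (was ⊥); enqueue []
  #7 pop 6: in=[-3,3] → [-1,3] (was ⊥); enqueue [5]
  #8 pop 7: in=[-3,3] → [-3,3] (was ⊥); enqueue [3]
  #9 pop 0: in=[-3,3] → [2,2] (no change)
  #10 pop 1: in=[-3,3] → [-2,3] (was [-1,2]); enqueue []
  #11 pop 2: in=[-3,3] → [-3,2] (was [-3,0]); enqueue [4,7]
  #12 pop 5: in=[-3,3] → [-3,3] (no change)
  #13 pop 3: in=[-3,3] → [-3,3] (no change)
  #14 pop 4: in=[-3,2] → [-3,0] (no change)
  #15 pop 7: in=[-3,3] → [-3,3] (no change)

Fixpoint:
  val[0] = [2,2]
  val[1] = [-2,3]
  val[2] = [-3,2]
  val[3] = [-3,3]
  val[4] = [-3,0]
  val[5] = [-3,3]
  val[6] = [-1,3]
  val[7] = [-3,3]

15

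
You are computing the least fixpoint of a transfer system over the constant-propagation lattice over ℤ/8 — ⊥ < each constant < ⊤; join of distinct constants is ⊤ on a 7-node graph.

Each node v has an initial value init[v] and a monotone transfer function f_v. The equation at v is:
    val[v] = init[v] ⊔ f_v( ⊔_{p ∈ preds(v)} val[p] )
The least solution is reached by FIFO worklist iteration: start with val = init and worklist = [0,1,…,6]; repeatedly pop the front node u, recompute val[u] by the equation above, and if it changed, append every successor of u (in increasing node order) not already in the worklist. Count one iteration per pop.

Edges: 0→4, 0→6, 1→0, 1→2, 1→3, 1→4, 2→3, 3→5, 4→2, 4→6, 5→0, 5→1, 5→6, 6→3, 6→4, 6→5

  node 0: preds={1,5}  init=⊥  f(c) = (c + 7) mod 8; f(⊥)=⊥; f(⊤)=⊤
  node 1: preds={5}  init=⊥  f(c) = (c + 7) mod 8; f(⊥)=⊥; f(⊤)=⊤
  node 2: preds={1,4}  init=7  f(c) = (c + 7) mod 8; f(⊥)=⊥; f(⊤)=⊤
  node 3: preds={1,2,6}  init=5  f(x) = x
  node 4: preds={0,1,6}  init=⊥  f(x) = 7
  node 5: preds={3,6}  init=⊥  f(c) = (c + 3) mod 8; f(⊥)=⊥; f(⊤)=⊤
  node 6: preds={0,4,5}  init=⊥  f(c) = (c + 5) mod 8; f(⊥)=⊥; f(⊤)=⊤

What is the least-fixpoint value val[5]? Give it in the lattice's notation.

Iteration log — 16 steps:
  step 1. node 0  ⊔preds=⊥  new=⊥  stable
  step 2. node 1  ⊔preds=⊥  new=⊥  stable
  step 3. node 2  ⊔preds=⊥  new=7  stable
  step 4. node 3  ⊔preds=7  new=⊤  old=5  +wl: 
  step 5. node 4  ⊔preds=⊥  new=7  old=⊥  +wl: 2
  step 6. node 5  ⊔preds=⊤  new=⊤  old=⊥  +wl: 0,1
  step 7. node 6  ⊔preds=⊤  new=⊤  old=⊥  +wl: 3,4,5
  step 8. node 2  ⊔preds=7  new=⊤  old=7  +wl: 
  step 9. node 0  ⊔preds=⊤  new=⊤  old=⊥  +wl: 6
  step 10. node 1  ⊔preds=⊤  new=⊤  old=⊥  +wl: 0,2
  step 11. node 3  ⊔preds=⊤  new=⊤  stable
  step 12. node 4  ⊔preds=⊤  new=7  stable
  step 13. node 5  ⊔preds=⊤  new=⊤  stable
  step 14. node 6  ⊔preds=⊤  new=⊤  stable
  step 15. node 0  ⊔preds=⊤  new=⊤  stable
  step 16. node 2  ⊔preds=⊤  new=⊤  stable

Least fixpoint reached:
  node 0: ⊤
  node 1: ⊤
  node 2: ⊤
  node 3: ⊤
  node 4: 7
  node 5: ⊤
  node 6: ⊤

⊤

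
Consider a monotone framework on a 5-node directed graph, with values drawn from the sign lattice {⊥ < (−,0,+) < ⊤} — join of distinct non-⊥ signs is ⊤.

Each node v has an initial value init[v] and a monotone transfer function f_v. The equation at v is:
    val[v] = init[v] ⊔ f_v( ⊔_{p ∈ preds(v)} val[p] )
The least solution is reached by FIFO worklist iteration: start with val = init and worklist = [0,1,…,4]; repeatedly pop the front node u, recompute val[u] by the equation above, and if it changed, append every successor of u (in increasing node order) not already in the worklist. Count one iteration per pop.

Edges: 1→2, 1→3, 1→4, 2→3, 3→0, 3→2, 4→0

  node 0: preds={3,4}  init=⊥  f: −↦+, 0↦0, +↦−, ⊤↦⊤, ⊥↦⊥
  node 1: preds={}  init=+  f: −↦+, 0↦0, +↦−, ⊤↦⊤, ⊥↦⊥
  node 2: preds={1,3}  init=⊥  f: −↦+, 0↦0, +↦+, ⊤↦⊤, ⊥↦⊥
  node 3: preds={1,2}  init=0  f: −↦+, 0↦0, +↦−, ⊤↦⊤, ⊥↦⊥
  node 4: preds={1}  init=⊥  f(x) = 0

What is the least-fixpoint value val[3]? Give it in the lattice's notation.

⊤

Worklist (7 pops):
  #1 pop 0: in=0 → 0 (was ⊥); enqueue []
  #2 pop 1: in=⊥ → + (no change)
  #3 pop 2: in=⊤ → ⊤ (was ⊥); enqueue []
  #4 pop 3: in=⊤ → ⊤ (was 0); enqueue [0,2]
  #5 pop 4: in=+ → 0 (was ⊥); enqueue []
  #6 pop 0: in=⊤ → ⊤ (was 0); enqueue []
  #7 pop 2: in=⊤ → ⊤ (no change)

Fixpoint:
  val[0] = ⊤
  val[1] = +
  val[2] = ⊤
  val[3] = ⊤
  val[4] = 0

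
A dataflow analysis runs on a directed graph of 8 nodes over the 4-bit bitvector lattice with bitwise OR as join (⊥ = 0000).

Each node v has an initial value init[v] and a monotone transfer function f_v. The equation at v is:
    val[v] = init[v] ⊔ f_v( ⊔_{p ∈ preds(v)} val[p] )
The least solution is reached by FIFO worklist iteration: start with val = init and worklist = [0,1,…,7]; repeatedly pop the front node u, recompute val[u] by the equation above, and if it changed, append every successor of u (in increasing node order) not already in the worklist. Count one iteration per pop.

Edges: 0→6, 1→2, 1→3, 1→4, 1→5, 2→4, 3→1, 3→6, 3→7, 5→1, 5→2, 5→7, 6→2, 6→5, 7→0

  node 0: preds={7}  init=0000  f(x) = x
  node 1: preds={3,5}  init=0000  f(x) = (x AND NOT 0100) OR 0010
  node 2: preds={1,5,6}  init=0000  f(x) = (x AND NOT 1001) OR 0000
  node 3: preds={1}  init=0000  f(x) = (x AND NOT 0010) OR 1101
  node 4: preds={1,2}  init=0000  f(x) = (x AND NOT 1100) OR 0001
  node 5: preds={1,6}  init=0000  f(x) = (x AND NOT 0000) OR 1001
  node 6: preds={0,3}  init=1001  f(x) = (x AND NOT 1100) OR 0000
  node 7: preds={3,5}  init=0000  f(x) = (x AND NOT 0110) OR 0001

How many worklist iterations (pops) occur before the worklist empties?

15

Trace (15 dequeues):
  [1] u=0 | in 0000 | out 0000 | ==
  [2] u=1 | in 0000 | out 0010 | prev 0000 | push {}
  [3] u=2 | in 1011 | out 0010 | prev 0000 | push {}
  [4] u=3 | in 0010 | out 1101 | prev 0000 | push {1}
  [5] u=4 | in 0010 | out 0011 | prev 0000 | push {}
  [6] u=5 | in 1011 | out 1011 | prev 0000 | push {2}
  [7] u=6 | in 1101 | out 1001 | ==
  [8] u=7 | in 1111 | out 1001 | prev 0000 | push {0}
  [9] u=1 | in 1111 | out 1011 | prev 0010 | push {3,4,5}
  [10] u=2 | in 1011 | out 0010 | ==
  [11] u=0 | in 1001 | out 1001 | prev 0000 | push {6}
  [12] u=3 | in 1011 | out 1101 | ==
  [13] u=4 | in 1011 | out 0011 | ==
  [14] u=5 | in 1011 | out 1011 | ==
  [15] u=6 | in 1101 | out 1001 | ==

Converged values:
  [0] 1001
  [1] 1011
  [2] 0010
  [3] 1101
  [4] 0011
  [5] 1011
  [6] 1001
  [7] 1001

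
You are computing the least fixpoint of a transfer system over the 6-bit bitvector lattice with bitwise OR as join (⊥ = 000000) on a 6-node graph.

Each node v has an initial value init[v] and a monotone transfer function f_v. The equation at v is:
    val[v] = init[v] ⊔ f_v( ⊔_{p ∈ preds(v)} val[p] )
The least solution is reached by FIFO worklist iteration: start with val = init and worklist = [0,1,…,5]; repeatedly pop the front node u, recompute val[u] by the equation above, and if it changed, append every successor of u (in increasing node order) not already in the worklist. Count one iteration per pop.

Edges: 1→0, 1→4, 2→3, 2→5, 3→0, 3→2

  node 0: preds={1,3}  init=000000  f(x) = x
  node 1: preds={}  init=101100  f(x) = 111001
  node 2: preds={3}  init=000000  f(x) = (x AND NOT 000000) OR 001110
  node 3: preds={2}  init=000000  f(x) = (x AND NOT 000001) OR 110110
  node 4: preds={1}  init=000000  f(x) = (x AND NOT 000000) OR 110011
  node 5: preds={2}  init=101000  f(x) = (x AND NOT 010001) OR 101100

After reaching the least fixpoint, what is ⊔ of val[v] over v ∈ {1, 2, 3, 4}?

111111

Trace (10 dequeues):
  [1] u=0 | in 101100 | out 101100 | prev 000000 | push {}
  [2] u=1 | in 000000 | out 111101 | prev 101100 | push {0}
  [3] u=2 | in 000000 | out 001110 | prev 000000 | push {}
  [4] u=3 | in 001110 | out 111110 | prev 000000 | push {2}
  [5] u=4 | in 111101 | out 111111 | prev 000000 | push {}
  [6] u=5 | in 001110 | out 101110 | prev 101000 | push {}
  [7] u=0 | in 111111 | out 111111 | prev 101100 | push {}
  [8] u=2 | in 111110 | out 111110 | prev 001110 | push {3,5}
  [9] u=3 | in 111110 | out 111110 | ==
  [10] u=5 | in 111110 | out 101110 | ==

Converged values:
  [0] 111111
  [1] 111101
  [2] 111110
  [3] 111110
  [4] 111111
  [5] 101110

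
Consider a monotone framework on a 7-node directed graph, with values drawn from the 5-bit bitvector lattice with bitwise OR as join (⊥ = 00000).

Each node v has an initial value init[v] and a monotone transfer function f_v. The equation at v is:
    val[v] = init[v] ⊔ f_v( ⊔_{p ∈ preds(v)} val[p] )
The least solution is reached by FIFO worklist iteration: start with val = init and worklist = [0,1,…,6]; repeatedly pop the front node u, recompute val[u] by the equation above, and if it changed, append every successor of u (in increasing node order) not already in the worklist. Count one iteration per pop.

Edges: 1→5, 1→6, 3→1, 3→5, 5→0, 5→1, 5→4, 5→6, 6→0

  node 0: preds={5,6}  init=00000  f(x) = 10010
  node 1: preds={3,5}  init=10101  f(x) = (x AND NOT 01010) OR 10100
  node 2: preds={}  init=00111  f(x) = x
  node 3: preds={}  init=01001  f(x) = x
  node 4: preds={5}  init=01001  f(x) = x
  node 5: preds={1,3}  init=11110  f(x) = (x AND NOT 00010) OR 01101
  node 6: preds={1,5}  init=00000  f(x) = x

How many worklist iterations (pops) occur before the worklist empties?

10

Iteration log — 10 steps:
  step 1. node 0  ⊔preds=11110  new=10010  old=00000  +wl: 
  step 2. node 1  ⊔preds=11111  new=10101  stable
  step 3. node 2  ⊔preds=00000  new=00111  stable
  step 4. node 3  ⊔preds=00000  new=01001  stable
  step 5. node 4  ⊔preds=11110  new=11111  old=01001  +wl: 
  step 6. node 5  ⊔preds=11101  new=11111  old=11110  +wl: 0,1,4
  step 7. node 6  ⊔preds=11111  new=11111  old=00000  +wl: 
  step 8. node 0  ⊔preds=11111  new=10010  stable
  step 9. node 1  ⊔preds=11111  new=10101  stable
  step 10. node 4  ⊔preds=11111  new=11111  stable

Least fixpoint reached:
  node 0: 10010
  node 1: 10101
  node 2: 00111
  node 3: 01001
  node 4: 11111
  node 5: 11111
  node 6: 11111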